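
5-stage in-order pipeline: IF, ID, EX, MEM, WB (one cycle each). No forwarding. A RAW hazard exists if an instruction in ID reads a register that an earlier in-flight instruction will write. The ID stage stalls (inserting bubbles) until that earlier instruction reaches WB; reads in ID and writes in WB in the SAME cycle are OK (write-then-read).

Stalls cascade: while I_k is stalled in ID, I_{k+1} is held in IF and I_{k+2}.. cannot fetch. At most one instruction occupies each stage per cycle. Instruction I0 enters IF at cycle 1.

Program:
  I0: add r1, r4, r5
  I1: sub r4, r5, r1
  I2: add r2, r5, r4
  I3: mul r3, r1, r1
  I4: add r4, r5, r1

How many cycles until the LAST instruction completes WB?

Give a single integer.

I0 add r1 <- r4,r5: IF@1 ID@2 stall=0 (-) EX@3 MEM@4 WB@5
I1 sub r4 <- r5,r1: IF@2 ID@3 stall=2 (RAW on I0.r1 (WB@5)) EX@6 MEM@7 WB@8
I2 add r2 <- r5,r4: IF@3 ID@6 stall=2 (RAW on I1.r4 (WB@8)) EX@9 MEM@10 WB@11
I3 mul r3 <- r1,r1: IF@6 ID@9 stall=0 (-) EX@10 MEM@11 WB@12
I4 add r4 <- r5,r1: IF@9 ID@10 stall=0 (-) EX@11 MEM@12 WB@13

Answer: 13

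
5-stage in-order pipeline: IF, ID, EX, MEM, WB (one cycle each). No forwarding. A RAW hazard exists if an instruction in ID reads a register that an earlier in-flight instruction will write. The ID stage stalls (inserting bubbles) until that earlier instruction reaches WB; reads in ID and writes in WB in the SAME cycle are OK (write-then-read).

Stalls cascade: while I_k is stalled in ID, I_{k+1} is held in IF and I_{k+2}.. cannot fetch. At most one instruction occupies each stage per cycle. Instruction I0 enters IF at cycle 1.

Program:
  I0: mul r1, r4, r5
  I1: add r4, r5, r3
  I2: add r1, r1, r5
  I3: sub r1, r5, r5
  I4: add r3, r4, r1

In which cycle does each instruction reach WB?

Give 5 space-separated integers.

I0 mul r1 <- r4,r5: IF@1 ID@2 stall=0 (-) EX@3 MEM@4 WB@5
I1 add r4 <- r5,r3: IF@2 ID@3 stall=0 (-) EX@4 MEM@5 WB@6
I2 add r1 <- r1,r5: IF@3 ID@4 stall=1 (RAW on I0.r1 (WB@5)) EX@6 MEM@7 WB@8
I3 sub r1 <- r5,r5: IF@4 ID@6 stall=0 (-) EX@7 MEM@8 WB@9
I4 add r3 <- r4,r1: IF@6 ID@7 stall=2 (RAW on I3.r1 (WB@9)) EX@10 MEM@11 WB@12

Answer: 5 6 8 9 12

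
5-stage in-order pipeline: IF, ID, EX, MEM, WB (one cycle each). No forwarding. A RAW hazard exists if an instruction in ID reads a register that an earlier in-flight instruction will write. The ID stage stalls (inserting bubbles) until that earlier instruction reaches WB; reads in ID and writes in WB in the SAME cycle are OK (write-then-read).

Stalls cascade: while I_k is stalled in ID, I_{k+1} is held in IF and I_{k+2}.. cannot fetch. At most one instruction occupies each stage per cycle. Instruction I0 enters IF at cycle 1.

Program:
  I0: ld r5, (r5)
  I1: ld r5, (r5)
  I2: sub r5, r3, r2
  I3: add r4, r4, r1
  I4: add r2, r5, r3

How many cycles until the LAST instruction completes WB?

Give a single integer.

Answer: 12

Derivation:
I0 ld r5 <- r5: IF@1 ID@2 stall=0 (-) EX@3 MEM@4 WB@5
I1 ld r5 <- r5: IF@2 ID@3 stall=2 (RAW on I0.r5 (WB@5)) EX@6 MEM@7 WB@8
I2 sub r5 <- r3,r2: IF@3 ID@6 stall=0 (-) EX@7 MEM@8 WB@9
I3 add r4 <- r4,r1: IF@6 ID@7 stall=0 (-) EX@8 MEM@9 WB@10
I4 add r2 <- r5,r3: IF@7 ID@8 stall=1 (RAW on I2.r5 (WB@9)) EX@10 MEM@11 WB@12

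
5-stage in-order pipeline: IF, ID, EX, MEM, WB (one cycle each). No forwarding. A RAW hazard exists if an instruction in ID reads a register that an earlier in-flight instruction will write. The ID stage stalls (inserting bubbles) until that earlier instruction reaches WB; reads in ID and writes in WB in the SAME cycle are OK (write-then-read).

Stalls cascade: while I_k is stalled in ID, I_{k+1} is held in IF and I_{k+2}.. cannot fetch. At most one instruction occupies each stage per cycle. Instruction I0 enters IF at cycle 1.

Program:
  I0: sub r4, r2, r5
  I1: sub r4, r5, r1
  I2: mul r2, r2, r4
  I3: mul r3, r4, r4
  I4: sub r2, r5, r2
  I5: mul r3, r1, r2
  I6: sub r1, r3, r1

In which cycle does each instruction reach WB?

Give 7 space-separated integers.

Answer: 5 6 9 10 12 15 18

Derivation:
I0 sub r4 <- r2,r5: IF@1 ID@2 stall=0 (-) EX@3 MEM@4 WB@5
I1 sub r4 <- r5,r1: IF@2 ID@3 stall=0 (-) EX@4 MEM@5 WB@6
I2 mul r2 <- r2,r4: IF@3 ID@4 stall=2 (RAW on I1.r4 (WB@6)) EX@7 MEM@8 WB@9
I3 mul r3 <- r4,r4: IF@4 ID@7 stall=0 (-) EX@8 MEM@9 WB@10
I4 sub r2 <- r5,r2: IF@7 ID@8 stall=1 (RAW on I2.r2 (WB@9)) EX@10 MEM@11 WB@12
I5 mul r3 <- r1,r2: IF@8 ID@10 stall=2 (RAW on I4.r2 (WB@12)) EX@13 MEM@14 WB@15
I6 sub r1 <- r3,r1: IF@10 ID@13 stall=2 (RAW on I5.r3 (WB@15)) EX@16 MEM@17 WB@18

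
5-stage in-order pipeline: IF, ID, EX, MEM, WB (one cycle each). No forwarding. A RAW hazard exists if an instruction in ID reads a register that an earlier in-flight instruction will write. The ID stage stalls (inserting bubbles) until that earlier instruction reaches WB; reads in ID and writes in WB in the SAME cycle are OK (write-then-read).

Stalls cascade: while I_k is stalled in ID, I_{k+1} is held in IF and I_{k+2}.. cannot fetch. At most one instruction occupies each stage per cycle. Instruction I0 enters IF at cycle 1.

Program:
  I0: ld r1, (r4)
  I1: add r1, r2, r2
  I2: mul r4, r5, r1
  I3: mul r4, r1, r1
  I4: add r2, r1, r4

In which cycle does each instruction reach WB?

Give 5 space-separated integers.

I0 ld r1 <- r4: IF@1 ID@2 stall=0 (-) EX@3 MEM@4 WB@5
I1 add r1 <- r2,r2: IF@2 ID@3 stall=0 (-) EX@4 MEM@5 WB@6
I2 mul r4 <- r5,r1: IF@3 ID@4 stall=2 (RAW on I1.r1 (WB@6)) EX@7 MEM@8 WB@9
I3 mul r4 <- r1,r1: IF@4 ID@7 stall=0 (-) EX@8 MEM@9 WB@10
I4 add r2 <- r1,r4: IF@7 ID@8 stall=2 (RAW on I3.r4 (WB@10)) EX@11 MEM@12 WB@13

Answer: 5 6 9 10 13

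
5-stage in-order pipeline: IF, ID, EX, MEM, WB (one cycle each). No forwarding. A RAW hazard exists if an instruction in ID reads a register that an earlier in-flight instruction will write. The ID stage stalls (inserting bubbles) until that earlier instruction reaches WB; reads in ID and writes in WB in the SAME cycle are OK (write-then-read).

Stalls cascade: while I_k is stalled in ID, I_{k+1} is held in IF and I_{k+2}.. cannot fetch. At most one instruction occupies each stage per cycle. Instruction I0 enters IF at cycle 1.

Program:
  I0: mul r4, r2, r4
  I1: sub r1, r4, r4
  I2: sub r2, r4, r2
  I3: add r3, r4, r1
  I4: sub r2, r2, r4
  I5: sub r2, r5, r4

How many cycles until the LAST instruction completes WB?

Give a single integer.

Answer: 13

Derivation:
I0 mul r4 <- r2,r4: IF@1 ID@2 stall=0 (-) EX@3 MEM@4 WB@5
I1 sub r1 <- r4,r4: IF@2 ID@3 stall=2 (RAW on I0.r4 (WB@5)) EX@6 MEM@7 WB@8
I2 sub r2 <- r4,r2: IF@3 ID@6 stall=0 (-) EX@7 MEM@8 WB@9
I3 add r3 <- r4,r1: IF@6 ID@7 stall=1 (RAW on I1.r1 (WB@8)) EX@9 MEM@10 WB@11
I4 sub r2 <- r2,r4: IF@7 ID@9 stall=0 (-) EX@10 MEM@11 WB@12
I5 sub r2 <- r5,r4: IF@9 ID@10 stall=0 (-) EX@11 MEM@12 WB@13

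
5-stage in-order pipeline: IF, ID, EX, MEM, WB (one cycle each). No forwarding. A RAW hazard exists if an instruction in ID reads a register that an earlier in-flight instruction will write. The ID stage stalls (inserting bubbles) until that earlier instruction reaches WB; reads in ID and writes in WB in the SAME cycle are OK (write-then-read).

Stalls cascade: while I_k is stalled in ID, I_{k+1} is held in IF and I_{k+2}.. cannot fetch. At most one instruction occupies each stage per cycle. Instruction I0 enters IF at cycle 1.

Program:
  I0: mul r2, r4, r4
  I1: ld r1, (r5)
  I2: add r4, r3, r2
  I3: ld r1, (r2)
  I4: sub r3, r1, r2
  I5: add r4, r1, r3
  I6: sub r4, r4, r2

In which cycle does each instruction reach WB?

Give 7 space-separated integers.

Answer: 5 6 8 9 12 15 18

Derivation:
I0 mul r2 <- r4,r4: IF@1 ID@2 stall=0 (-) EX@3 MEM@4 WB@5
I1 ld r1 <- r5: IF@2 ID@3 stall=0 (-) EX@4 MEM@5 WB@6
I2 add r4 <- r3,r2: IF@3 ID@4 stall=1 (RAW on I0.r2 (WB@5)) EX@6 MEM@7 WB@8
I3 ld r1 <- r2: IF@4 ID@6 stall=0 (-) EX@7 MEM@8 WB@9
I4 sub r3 <- r1,r2: IF@6 ID@7 stall=2 (RAW on I3.r1 (WB@9)) EX@10 MEM@11 WB@12
I5 add r4 <- r1,r3: IF@7 ID@10 stall=2 (RAW on I4.r3 (WB@12)) EX@13 MEM@14 WB@15
I6 sub r4 <- r4,r2: IF@10 ID@13 stall=2 (RAW on I5.r4 (WB@15)) EX@16 MEM@17 WB@18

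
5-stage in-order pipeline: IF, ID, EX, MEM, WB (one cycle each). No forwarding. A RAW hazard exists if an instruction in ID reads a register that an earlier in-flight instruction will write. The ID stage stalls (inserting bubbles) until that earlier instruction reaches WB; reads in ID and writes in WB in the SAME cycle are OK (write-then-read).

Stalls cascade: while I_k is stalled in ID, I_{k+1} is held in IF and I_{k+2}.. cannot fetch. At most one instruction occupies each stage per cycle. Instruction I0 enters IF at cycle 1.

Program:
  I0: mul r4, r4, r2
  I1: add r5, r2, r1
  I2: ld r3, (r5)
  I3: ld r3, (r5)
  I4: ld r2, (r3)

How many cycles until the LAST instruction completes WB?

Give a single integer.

Answer: 13

Derivation:
I0 mul r4 <- r4,r2: IF@1 ID@2 stall=0 (-) EX@3 MEM@4 WB@5
I1 add r5 <- r2,r1: IF@2 ID@3 stall=0 (-) EX@4 MEM@5 WB@6
I2 ld r3 <- r5: IF@3 ID@4 stall=2 (RAW on I1.r5 (WB@6)) EX@7 MEM@8 WB@9
I3 ld r3 <- r5: IF@4 ID@7 stall=0 (-) EX@8 MEM@9 WB@10
I4 ld r2 <- r3: IF@7 ID@8 stall=2 (RAW on I3.r3 (WB@10)) EX@11 MEM@12 WB@13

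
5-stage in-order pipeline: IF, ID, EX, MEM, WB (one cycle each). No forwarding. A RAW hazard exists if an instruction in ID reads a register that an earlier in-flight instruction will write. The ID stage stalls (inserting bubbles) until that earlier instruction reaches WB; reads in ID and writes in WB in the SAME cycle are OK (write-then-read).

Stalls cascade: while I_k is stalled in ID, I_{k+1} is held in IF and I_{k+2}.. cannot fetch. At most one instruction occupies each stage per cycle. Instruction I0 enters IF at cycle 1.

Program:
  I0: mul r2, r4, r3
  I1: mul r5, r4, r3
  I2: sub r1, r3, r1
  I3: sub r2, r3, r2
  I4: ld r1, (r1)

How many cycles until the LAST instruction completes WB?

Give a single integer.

I0 mul r2 <- r4,r3: IF@1 ID@2 stall=0 (-) EX@3 MEM@4 WB@5
I1 mul r5 <- r4,r3: IF@2 ID@3 stall=0 (-) EX@4 MEM@5 WB@6
I2 sub r1 <- r3,r1: IF@3 ID@4 stall=0 (-) EX@5 MEM@6 WB@7
I3 sub r2 <- r3,r2: IF@4 ID@5 stall=0 (-) EX@6 MEM@7 WB@8
I4 ld r1 <- r1: IF@5 ID@6 stall=1 (RAW on I2.r1 (WB@7)) EX@8 MEM@9 WB@10

Answer: 10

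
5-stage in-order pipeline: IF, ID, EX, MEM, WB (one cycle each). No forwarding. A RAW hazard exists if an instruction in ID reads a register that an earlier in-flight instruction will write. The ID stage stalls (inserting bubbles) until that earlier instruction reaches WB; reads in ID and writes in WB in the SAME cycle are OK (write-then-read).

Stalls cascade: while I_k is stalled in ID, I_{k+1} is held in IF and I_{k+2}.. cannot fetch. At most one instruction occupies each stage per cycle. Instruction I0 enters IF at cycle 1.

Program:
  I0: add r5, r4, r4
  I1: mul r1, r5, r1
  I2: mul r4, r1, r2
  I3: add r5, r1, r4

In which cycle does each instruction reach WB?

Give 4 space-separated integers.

I0 add r5 <- r4,r4: IF@1 ID@2 stall=0 (-) EX@3 MEM@4 WB@5
I1 mul r1 <- r5,r1: IF@2 ID@3 stall=2 (RAW on I0.r5 (WB@5)) EX@6 MEM@7 WB@8
I2 mul r4 <- r1,r2: IF@3 ID@6 stall=2 (RAW on I1.r1 (WB@8)) EX@9 MEM@10 WB@11
I3 add r5 <- r1,r4: IF@6 ID@9 stall=2 (RAW on I2.r4 (WB@11)) EX@12 MEM@13 WB@14

Answer: 5 8 11 14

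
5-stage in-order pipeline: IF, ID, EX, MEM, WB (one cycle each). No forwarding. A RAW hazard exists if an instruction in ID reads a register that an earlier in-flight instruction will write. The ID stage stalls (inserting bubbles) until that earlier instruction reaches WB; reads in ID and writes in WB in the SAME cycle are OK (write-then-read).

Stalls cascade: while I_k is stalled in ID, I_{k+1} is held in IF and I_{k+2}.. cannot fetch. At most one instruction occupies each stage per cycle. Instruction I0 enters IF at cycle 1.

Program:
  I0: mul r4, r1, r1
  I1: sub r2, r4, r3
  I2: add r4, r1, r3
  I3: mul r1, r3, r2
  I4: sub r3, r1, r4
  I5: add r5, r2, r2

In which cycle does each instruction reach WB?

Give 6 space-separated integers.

Answer: 5 8 9 11 14 15

Derivation:
I0 mul r4 <- r1,r1: IF@1 ID@2 stall=0 (-) EX@3 MEM@4 WB@5
I1 sub r2 <- r4,r3: IF@2 ID@3 stall=2 (RAW on I0.r4 (WB@5)) EX@6 MEM@7 WB@8
I2 add r4 <- r1,r3: IF@3 ID@6 stall=0 (-) EX@7 MEM@8 WB@9
I3 mul r1 <- r3,r2: IF@6 ID@7 stall=1 (RAW on I1.r2 (WB@8)) EX@9 MEM@10 WB@11
I4 sub r3 <- r1,r4: IF@7 ID@9 stall=2 (RAW on I3.r1 (WB@11)) EX@12 MEM@13 WB@14
I5 add r5 <- r2,r2: IF@9 ID@12 stall=0 (-) EX@13 MEM@14 WB@15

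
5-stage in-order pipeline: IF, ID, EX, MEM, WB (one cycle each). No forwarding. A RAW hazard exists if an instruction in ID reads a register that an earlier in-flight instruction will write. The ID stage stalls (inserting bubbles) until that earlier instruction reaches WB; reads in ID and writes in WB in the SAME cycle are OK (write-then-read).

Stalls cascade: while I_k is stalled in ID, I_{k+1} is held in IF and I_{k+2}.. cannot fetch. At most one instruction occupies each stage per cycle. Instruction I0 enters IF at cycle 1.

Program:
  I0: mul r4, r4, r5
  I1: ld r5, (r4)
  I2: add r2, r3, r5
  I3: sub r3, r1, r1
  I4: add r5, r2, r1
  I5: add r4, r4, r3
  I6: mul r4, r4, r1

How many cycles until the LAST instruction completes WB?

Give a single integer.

I0 mul r4 <- r4,r5: IF@1 ID@2 stall=0 (-) EX@3 MEM@4 WB@5
I1 ld r5 <- r4: IF@2 ID@3 stall=2 (RAW on I0.r4 (WB@5)) EX@6 MEM@7 WB@8
I2 add r2 <- r3,r5: IF@3 ID@6 stall=2 (RAW on I1.r5 (WB@8)) EX@9 MEM@10 WB@11
I3 sub r3 <- r1,r1: IF@6 ID@9 stall=0 (-) EX@10 MEM@11 WB@12
I4 add r5 <- r2,r1: IF@9 ID@10 stall=1 (RAW on I2.r2 (WB@11)) EX@12 MEM@13 WB@14
I5 add r4 <- r4,r3: IF@10 ID@12 stall=0 (-) EX@13 MEM@14 WB@15
I6 mul r4 <- r4,r1: IF@12 ID@13 stall=2 (RAW on I5.r4 (WB@15)) EX@16 MEM@17 WB@18

Answer: 18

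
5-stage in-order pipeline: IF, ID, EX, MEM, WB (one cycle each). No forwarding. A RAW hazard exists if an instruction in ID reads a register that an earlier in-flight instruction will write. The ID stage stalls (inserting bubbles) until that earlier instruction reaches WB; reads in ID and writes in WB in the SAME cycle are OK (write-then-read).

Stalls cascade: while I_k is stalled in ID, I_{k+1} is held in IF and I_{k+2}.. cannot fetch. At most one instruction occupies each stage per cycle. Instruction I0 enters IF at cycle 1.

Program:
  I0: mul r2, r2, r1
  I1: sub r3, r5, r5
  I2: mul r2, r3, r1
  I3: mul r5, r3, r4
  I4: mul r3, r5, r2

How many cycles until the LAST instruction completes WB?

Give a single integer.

Answer: 13

Derivation:
I0 mul r2 <- r2,r1: IF@1 ID@2 stall=0 (-) EX@3 MEM@4 WB@5
I1 sub r3 <- r5,r5: IF@2 ID@3 stall=0 (-) EX@4 MEM@5 WB@6
I2 mul r2 <- r3,r1: IF@3 ID@4 stall=2 (RAW on I1.r3 (WB@6)) EX@7 MEM@8 WB@9
I3 mul r5 <- r3,r4: IF@4 ID@7 stall=0 (-) EX@8 MEM@9 WB@10
I4 mul r3 <- r5,r2: IF@7 ID@8 stall=2 (RAW on I3.r5 (WB@10)) EX@11 MEM@12 WB@13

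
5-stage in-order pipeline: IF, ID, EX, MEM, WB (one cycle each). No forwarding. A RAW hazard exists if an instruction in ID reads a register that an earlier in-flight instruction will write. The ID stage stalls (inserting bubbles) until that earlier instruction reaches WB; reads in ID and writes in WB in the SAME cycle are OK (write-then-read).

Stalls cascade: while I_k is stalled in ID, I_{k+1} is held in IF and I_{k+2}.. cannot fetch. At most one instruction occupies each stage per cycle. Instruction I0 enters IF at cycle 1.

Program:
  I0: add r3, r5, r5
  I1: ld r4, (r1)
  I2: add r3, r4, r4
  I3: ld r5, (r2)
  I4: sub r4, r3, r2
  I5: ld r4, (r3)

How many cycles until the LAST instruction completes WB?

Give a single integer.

Answer: 13

Derivation:
I0 add r3 <- r5,r5: IF@1 ID@2 stall=0 (-) EX@3 MEM@4 WB@5
I1 ld r4 <- r1: IF@2 ID@3 stall=0 (-) EX@4 MEM@5 WB@6
I2 add r3 <- r4,r4: IF@3 ID@4 stall=2 (RAW on I1.r4 (WB@6)) EX@7 MEM@8 WB@9
I3 ld r5 <- r2: IF@4 ID@7 stall=0 (-) EX@8 MEM@9 WB@10
I4 sub r4 <- r3,r2: IF@7 ID@8 stall=1 (RAW on I2.r3 (WB@9)) EX@10 MEM@11 WB@12
I5 ld r4 <- r3: IF@8 ID@10 stall=0 (-) EX@11 MEM@12 WB@13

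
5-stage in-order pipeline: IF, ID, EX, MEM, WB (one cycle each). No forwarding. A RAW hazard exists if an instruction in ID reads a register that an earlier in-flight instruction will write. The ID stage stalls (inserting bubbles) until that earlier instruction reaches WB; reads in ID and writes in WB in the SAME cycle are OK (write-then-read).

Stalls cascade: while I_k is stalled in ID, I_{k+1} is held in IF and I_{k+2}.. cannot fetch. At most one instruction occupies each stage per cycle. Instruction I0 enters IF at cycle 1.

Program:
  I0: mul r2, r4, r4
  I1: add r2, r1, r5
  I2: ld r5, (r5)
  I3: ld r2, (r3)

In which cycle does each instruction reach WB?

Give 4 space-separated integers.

I0 mul r2 <- r4,r4: IF@1 ID@2 stall=0 (-) EX@3 MEM@4 WB@5
I1 add r2 <- r1,r5: IF@2 ID@3 stall=0 (-) EX@4 MEM@5 WB@6
I2 ld r5 <- r5: IF@3 ID@4 stall=0 (-) EX@5 MEM@6 WB@7
I3 ld r2 <- r3: IF@4 ID@5 stall=0 (-) EX@6 MEM@7 WB@8

Answer: 5 6 7 8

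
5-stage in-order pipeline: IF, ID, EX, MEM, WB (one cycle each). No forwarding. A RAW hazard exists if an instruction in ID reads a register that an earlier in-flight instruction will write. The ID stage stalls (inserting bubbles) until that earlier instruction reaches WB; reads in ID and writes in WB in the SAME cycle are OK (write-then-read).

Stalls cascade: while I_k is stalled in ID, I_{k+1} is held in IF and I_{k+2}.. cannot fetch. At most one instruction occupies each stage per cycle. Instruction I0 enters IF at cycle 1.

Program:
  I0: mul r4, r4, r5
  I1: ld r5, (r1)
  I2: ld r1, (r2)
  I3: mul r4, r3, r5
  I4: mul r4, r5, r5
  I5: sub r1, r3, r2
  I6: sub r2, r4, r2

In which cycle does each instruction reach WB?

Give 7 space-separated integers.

Answer: 5 6 7 9 10 11 13

Derivation:
I0 mul r4 <- r4,r5: IF@1 ID@2 stall=0 (-) EX@3 MEM@4 WB@5
I1 ld r5 <- r1: IF@2 ID@3 stall=0 (-) EX@4 MEM@5 WB@6
I2 ld r1 <- r2: IF@3 ID@4 stall=0 (-) EX@5 MEM@6 WB@7
I3 mul r4 <- r3,r5: IF@4 ID@5 stall=1 (RAW on I1.r5 (WB@6)) EX@7 MEM@8 WB@9
I4 mul r4 <- r5,r5: IF@5 ID@7 stall=0 (-) EX@8 MEM@9 WB@10
I5 sub r1 <- r3,r2: IF@7 ID@8 stall=0 (-) EX@9 MEM@10 WB@11
I6 sub r2 <- r4,r2: IF@8 ID@9 stall=1 (RAW on I4.r4 (WB@10)) EX@11 MEM@12 WB@13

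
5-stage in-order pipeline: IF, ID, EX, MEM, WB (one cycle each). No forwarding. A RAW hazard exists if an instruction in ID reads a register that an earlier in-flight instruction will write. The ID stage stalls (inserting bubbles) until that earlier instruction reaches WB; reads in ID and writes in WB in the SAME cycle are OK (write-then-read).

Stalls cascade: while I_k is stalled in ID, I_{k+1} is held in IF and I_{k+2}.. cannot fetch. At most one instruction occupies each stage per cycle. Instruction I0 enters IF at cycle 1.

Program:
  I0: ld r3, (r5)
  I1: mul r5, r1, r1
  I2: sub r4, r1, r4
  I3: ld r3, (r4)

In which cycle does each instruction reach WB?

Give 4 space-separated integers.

I0 ld r3 <- r5: IF@1 ID@2 stall=0 (-) EX@3 MEM@4 WB@5
I1 mul r5 <- r1,r1: IF@2 ID@3 stall=0 (-) EX@4 MEM@5 WB@6
I2 sub r4 <- r1,r4: IF@3 ID@4 stall=0 (-) EX@5 MEM@6 WB@7
I3 ld r3 <- r4: IF@4 ID@5 stall=2 (RAW on I2.r4 (WB@7)) EX@8 MEM@9 WB@10

Answer: 5 6 7 10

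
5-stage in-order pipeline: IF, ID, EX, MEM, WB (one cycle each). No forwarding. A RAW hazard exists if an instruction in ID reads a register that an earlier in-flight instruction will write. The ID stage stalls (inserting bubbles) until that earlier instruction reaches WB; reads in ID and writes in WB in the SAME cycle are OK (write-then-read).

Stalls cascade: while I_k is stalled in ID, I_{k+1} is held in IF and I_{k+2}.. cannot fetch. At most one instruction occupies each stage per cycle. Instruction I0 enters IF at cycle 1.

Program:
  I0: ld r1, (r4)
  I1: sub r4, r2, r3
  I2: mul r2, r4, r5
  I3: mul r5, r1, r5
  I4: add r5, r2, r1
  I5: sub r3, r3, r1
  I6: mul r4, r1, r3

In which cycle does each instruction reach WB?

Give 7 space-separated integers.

I0 ld r1 <- r4: IF@1 ID@2 stall=0 (-) EX@3 MEM@4 WB@5
I1 sub r4 <- r2,r3: IF@2 ID@3 stall=0 (-) EX@4 MEM@5 WB@6
I2 mul r2 <- r4,r5: IF@3 ID@4 stall=2 (RAW on I1.r4 (WB@6)) EX@7 MEM@8 WB@9
I3 mul r5 <- r1,r5: IF@4 ID@7 stall=0 (-) EX@8 MEM@9 WB@10
I4 add r5 <- r2,r1: IF@7 ID@8 stall=1 (RAW on I2.r2 (WB@9)) EX@10 MEM@11 WB@12
I5 sub r3 <- r3,r1: IF@8 ID@10 stall=0 (-) EX@11 MEM@12 WB@13
I6 mul r4 <- r1,r3: IF@10 ID@11 stall=2 (RAW on I5.r3 (WB@13)) EX@14 MEM@15 WB@16

Answer: 5 6 9 10 12 13 16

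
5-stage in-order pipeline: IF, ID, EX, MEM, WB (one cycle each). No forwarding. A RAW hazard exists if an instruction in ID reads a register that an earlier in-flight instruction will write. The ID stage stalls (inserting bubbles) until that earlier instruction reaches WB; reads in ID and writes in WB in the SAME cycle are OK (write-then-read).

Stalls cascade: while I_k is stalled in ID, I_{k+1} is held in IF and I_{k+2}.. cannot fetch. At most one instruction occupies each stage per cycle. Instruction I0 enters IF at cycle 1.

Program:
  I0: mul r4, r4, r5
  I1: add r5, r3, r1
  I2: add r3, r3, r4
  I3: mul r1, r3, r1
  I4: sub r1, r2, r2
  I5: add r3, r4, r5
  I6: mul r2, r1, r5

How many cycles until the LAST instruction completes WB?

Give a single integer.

I0 mul r4 <- r4,r5: IF@1 ID@2 stall=0 (-) EX@3 MEM@4 WB@5
I1 add r5 <- r3,r1: IF@2 ID@3 stall=0 (-) EX@4 MEM@5 WB@6
I2 add r3 <- r3,r4: IF@3 ID@4 stall=1 (RAW on I0.r4 (WB@5)) EX@6 MEM@7 WB@8
I3 mul r1 <- r3,r1: IF@4 ID@6 stall=2 (RAW on I2.r3 (WB@8)) EX@9 MEM@10 WB@11
I4 sub r1 <- r2,r2: IF@6 ID@9 stall=0 (-) EX@10 MEM@11 WB@12
I5 add r3 <- r4,r5: IF@9 ID@10 stall=0 (-) EX@11 MEM@12 WB@13
I6 mul r2 <- r1,r5: IF@10 ID@11 stall=1 (RAW on I4.r1 (WB@12)) EX@13 MEM@14 WB@15

Answer: 15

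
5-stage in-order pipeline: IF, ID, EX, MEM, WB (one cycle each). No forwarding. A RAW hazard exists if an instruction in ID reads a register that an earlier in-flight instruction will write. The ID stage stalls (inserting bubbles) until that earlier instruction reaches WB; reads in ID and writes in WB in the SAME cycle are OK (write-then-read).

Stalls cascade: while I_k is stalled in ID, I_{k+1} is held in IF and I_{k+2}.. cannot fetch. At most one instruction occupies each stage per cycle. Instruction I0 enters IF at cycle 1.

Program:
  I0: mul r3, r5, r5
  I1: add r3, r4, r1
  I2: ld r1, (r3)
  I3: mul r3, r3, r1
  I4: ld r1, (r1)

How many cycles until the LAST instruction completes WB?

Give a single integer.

Answer: 13

Derivation:
I0 mul r3 <- r5,r5: IF@1 ID@2 stall=0 (-) EX@3 MEM@4 WB@5
I1 add r3 <- r4,r1: IF@2 ID@3 stall=0 (-) EX@4 MEM@5 WB@6
I2 ld r1 <- r3: IF@3 ID@4 stall=2 (RAW on I1.r3 (WB@6)) EX@7 MEM@8 WB@9
I3 mul r3 <- r3,r1: IF@4 ID@7 stall=2 (RAW on I2.r1 (WB@9)) EX@10 MEM@11 WB@12
I4 ld r1 <- r1: IF@7 ID@10 stall=0 (-) EX@11 MEM@12 WB@13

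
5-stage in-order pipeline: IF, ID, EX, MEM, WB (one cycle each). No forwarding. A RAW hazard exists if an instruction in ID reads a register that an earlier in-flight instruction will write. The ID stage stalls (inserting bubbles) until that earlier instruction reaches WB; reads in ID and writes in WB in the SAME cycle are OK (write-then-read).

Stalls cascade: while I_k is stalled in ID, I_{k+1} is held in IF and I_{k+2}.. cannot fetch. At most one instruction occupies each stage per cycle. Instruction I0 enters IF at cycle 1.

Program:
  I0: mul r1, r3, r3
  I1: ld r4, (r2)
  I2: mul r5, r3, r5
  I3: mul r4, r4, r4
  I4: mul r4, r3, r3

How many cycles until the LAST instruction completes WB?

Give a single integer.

I0 mul r1 <- r3,r3: IF@1 ID@2 stall=0 (-) EX@3 MEM@4 WB@5
I1 ld r4 <- r2: IF@2 ID@3 stall=0 (-) EX@4 MEM@5 WB@6
I2 mul r5 <- r3,r5: IF@3 ID@4 stall=0 (-) EX@5 MEM@6 WB@7
I3 mul r4 <- r4,r4: IF@4 ID@5 stall=1 (RAW on I1.r4 (WB@6)) EX@7 MEM@8 WB@9
I4 mul r4 <- r3,r3: IF@5 ID@7 stall=0 (-) EX@8 MEM@9 WB@10

Answer: 10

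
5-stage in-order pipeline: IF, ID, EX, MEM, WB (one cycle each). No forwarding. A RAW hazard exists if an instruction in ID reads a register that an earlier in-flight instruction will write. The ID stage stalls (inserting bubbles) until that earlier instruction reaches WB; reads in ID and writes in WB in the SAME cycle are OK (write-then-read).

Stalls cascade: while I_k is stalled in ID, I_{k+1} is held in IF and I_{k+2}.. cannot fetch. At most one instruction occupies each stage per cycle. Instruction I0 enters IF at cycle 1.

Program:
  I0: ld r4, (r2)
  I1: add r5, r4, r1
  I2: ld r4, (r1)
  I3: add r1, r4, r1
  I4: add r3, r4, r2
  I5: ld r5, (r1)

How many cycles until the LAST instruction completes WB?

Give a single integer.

Answer: 15

Derivation:
I0 ld r4 <- r2: IF@1 ID@2 stall=0 (-) EX@3 MEM@4 WB@5
I1 add r5 <- r4,r1: IF@2 ID@3 stall=2 (RAW on I0.r4 (WB@5)) EX@6 MEM@7 WB@8
I2 ld r4 <- r1: IF@3 ID@6 stall=0 (-) EX@7 MEM@8 WB@9
I3 add r1 <- r4,r1: IF@6 ID@7 stall=2 (RAW on I2.r4 (WB@9)) EX@10 MEM@11 WB@12
I4 add r3 <- r4,r2: IF@7 ID@10 stall=0 (-) EX@11 MEM@12 WB@13
I5 ld r5 <- r1: IF@10 ID@11 stall=1 (RAW on I3.r1 (WB@12)) EX@13 MEM@14 WB@15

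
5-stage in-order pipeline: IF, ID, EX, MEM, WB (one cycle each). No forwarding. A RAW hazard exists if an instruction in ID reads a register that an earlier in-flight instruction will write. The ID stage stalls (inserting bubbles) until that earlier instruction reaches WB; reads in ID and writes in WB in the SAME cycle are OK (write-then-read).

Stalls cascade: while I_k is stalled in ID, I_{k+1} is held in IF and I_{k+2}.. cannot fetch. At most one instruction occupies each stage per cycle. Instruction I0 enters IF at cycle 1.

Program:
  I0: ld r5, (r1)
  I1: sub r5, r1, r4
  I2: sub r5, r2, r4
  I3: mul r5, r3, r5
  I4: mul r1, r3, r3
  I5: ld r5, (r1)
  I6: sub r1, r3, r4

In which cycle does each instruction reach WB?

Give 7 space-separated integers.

I0 ld r5 <- r1: IF@1 ID@2 stall=0 (-) EX@3 MEM@4 WB@5
I1 sub r5 <- r1,r4: IF@2 ID@3 stall=0 (-) EX@4 MEM@5 WB@6
I2 sub r5 <- r2,r4: IF@3 ID@4 stall=0 (-) EX@5 MEM@6 WB@7
I3 mul r5 <- r3,r5: IF@4 ID@5 stall=2 (RAW on I2.r5 (WB@7)) EX@8 MEM@9 WB@10
I4 mul r1 <- r3,r3: IF@5 ID@8 stall=0 (-) EX@9 MEM@10 WB@11
I5 ld r5 <- r1: IF@8 ID@9 stall=2 (RAW on I4.r1 (WB@11)) EX@12 MEM@13 WB@14
I6 sub r1 <- r3,r4: IF@9 ID@12 stall=0 (-) EX@13 MEM@14 WB@15

Answer: 5 6 7 10 11 14 15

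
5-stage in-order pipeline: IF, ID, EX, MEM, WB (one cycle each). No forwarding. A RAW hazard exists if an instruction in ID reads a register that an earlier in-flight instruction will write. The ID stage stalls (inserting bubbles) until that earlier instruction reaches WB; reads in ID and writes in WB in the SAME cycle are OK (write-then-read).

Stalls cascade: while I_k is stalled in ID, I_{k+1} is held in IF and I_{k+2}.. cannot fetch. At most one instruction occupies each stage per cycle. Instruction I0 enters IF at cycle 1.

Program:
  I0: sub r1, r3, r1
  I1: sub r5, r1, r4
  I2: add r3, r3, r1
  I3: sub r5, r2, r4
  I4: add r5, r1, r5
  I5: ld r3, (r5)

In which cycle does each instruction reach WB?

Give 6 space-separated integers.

I0 sub r1 <- r3,r1: IF@1 ID@2 stall=0 (-) EX@3 MEM@4 WB@5
I1 sub r5 <- r1,r4: IF@2 ID@3 stall=2 (RAW on I0.r1 (WB@5)) EX@6 MEM@7 WB@8
I2 add r3 <- r3,r1: IF@3 ID@6 stall=0 (-) EX@7 MEM@8 WB@9
I3 sub r5 <- r2,r4: IF@6 ID@7 stall=0 (-) EX@8 MEM@9 WB@10
I4 add r5 <- r1,r5: IF@7 ID@8 stall=2 (RAW on I3.r5 (WB@10)) EX@11 MEM@12 WB@13
I5 ld r3 <- r5: IF@8 ID@11 stall=2 (RAW on I4.r5 (WB@13)) EX@14 MEM@15 WB@16

Answer: 5 8 9 10 13 16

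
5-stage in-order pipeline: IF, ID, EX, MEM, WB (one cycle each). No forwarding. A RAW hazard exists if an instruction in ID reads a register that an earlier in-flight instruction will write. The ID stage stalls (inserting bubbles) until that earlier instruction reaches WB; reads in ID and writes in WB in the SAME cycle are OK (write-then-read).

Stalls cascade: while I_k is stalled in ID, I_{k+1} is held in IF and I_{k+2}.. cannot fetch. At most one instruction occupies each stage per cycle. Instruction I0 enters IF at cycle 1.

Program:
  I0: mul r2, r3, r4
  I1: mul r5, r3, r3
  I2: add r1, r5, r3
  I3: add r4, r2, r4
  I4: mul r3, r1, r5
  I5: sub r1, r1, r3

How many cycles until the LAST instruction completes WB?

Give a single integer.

Answer: 15

Derivation:
I0 mul r2 <- r3,r4: IF@1 ID@2 stall=0 (-) EX@3 MEM@4 WB@5
I1 mul r5 <- r3,r3: IF@2 ID@3 stall=0 (-) EX@4 MEM@5 WB@6
I2 add r1 <- r5,r3: IF@3 ID@4 stall=2 (RAW on I1.r5 (WB@6)) EX@7 MEM@8 WB@9
I3 add r4 <- r2,r4: IF@4 ID@7 stall=0 (-) EX@8 MEM@9 WB@10
I4 mul r3 <- r1,r5: IF@7 ID@8 stall=1 (RAW on I2.r1 (WB@9)) EX@10 MEM@11 WB@12
I5 sub r1 <- r1,r3: IF@8 ID@10 stall=2 (RAW on I4.r3 (WB@12)) EX@13 MEM@14 WB@15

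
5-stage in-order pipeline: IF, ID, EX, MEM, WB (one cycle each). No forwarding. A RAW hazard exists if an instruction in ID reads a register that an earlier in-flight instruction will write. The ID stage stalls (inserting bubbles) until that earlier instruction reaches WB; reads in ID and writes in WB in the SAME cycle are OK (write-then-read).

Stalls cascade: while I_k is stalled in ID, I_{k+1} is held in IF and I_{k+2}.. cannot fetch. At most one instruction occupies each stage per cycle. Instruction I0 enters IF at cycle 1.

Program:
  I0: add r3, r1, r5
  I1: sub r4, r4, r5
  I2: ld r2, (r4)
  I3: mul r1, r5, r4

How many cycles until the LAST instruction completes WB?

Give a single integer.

I0 add r3 <- r1,r5: IF@1 ID@2 stall=0 (-) EX@3 MEM@4 WB@5
I1 sub r4 <- r4,r5: IF@2 ID@3 stall=0 (-) EX@4 MEM@5 WB@6
I2 ld r2 <- r4: IF@3 ID@4 stall=2 (RAW on I1.r4 (WB@6)) EX@7 MEM@8 WB@9
I3 mul r1 <- r5,r4: IF@4 ID@7 stall=0 (-) EX@8 MEM@9 WB@10

Answer: 10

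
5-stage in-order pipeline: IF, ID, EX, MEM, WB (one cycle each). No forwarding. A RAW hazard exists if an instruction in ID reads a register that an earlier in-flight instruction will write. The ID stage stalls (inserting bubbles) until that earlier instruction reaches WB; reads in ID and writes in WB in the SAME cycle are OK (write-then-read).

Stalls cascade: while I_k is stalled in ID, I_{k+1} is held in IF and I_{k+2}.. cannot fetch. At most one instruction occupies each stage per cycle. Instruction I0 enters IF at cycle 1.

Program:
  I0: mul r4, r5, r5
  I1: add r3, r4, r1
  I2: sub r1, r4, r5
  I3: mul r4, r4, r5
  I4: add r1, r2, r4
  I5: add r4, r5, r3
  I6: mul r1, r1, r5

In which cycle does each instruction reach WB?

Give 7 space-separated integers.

Answer: 5 8 9 10 13 14 16

Derivation:
I0 mul r4 <- r5,r5: IF@1 ID@2 stall=0 (-) EX@3 MEM@4 WB@5
I1 add r3 <- r4,r1: IF@2 ID@3 stall=2 (RAW on I0.r4 (WB@5)) EX@6 MEM@7 WB@8
I2 sub r1 <- r4,r5: IF@3 ID@6 stall=0 (-) EX@7 MEM@8 WB@9
I3 mul r4 <- r4,r5: IF@6 ID@7 stall=0 (-) EX@8 MEM@9 WB@10
I4 add r1 <- r2,r4: IF@7 ID@8 stall=2 (RAW on I3.r4 (WB@10)) EX@11 MEM@12 WB@13
I5 add r4 <- r5,r3: IF@8 ID@11 stall=0 (-) EX@12 MEM@13 WB@14
I6 mul r1 <- r1,r5: IF@11 ID@12 stall=1 (RAW on I4.r1 (WB@13)) EX@14 MEM@15 WB@16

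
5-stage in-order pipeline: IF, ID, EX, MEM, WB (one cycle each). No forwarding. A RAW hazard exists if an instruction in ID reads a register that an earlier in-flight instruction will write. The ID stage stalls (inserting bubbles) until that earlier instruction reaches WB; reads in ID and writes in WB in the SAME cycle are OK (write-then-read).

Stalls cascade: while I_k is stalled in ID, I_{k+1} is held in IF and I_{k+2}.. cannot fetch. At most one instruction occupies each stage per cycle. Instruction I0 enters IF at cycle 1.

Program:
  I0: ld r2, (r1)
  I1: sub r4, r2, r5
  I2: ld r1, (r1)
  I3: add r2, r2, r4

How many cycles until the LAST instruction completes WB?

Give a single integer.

Answer: 11

Derivation:
I0 ld r2 <- r1: IF@1 ID@2 stall=0 (-) EX@3 MEM@4 WB@5
I1 sub r4 <- r2,r5: IF@2 ID@3 stall=2 (RAW on I0.r2 (WB@5)) EX@6 MEM@7 WB@8
I2 ld r1 <- r1: IF@3 ID@6 stall=0 (-) EX@7 MEM@8 WB@9
I3 add r2 <- r2,r4: IF@6 ID@7 stall=1 (RAW on I1.r4 (WB@8)) EX@9 MEM@10 WB@11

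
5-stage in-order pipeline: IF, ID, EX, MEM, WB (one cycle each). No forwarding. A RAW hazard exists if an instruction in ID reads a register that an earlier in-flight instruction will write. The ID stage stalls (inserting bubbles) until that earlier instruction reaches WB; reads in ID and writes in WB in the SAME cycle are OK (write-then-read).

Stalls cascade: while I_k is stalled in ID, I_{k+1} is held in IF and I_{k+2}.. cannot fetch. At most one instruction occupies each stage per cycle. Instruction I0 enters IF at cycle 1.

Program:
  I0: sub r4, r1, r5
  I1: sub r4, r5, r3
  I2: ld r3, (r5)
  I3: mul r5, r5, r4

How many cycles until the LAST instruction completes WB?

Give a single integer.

I0 sub r4 <- r1,r5: IF@1 ID@2 stall=0 (-) EX@3 MEM@4 WB@5
I1 sub r4 <- r5,r3: IF@2 ID@3 stall=0 (-) EX@4 MEM@5 WB@6
I2 ld r3 <- r5: IF@3 ID@4 stall=0 (-) EX@5 MEM@6 WB@7
I3 mul r5 <- r5,r4: IF@4 ID@5 stall=1 (RAW on I1.r4 (WB@6)) EX@7 MEM@8 WB@9

Answer: 9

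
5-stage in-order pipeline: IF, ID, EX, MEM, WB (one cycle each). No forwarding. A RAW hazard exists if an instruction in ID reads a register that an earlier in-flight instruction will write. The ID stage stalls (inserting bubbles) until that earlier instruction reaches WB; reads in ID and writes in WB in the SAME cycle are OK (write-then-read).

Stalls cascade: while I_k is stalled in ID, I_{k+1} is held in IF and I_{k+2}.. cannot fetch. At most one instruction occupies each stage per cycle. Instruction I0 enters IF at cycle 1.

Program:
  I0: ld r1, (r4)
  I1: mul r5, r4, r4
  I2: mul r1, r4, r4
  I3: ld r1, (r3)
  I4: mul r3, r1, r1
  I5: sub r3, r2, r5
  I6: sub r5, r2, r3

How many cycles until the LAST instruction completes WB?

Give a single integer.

I0 ld r1 <- r4: IF@1 ID@2 stall=0 (-) EX@3 MEM@4 WB@5
I1 mul r5 <- r4,r4: IF@2 ID@3 stall=0 (-) EX@4 MEM@5 WB@6
I2 mul r1 <- r4,r4: IF@3 ID@4 stall=0 (-) EX@5 MEM@6 WB@7
I3 ld r1 <- r3: IF@4 ID@5 stall=0 (-) EX@6 MEM@7 WB@8
I4 mul r3 <- r1,r1: IF@5 ID@6 stall=2 (RAW on I3.r1 (WB@8)) EX@9 MEM@10 WB@11
I5 sub r3 <- r2,r5: IF@6 ID@9 stall=0 (-) EX@10 MEM@11 WB@12
I6 sub r5 <- r2,r3: IF@9 ID@10 stall=2 (RAW on I5.r3 (WB@12)) EX@13 MEM@14 WB@15

Answer: 15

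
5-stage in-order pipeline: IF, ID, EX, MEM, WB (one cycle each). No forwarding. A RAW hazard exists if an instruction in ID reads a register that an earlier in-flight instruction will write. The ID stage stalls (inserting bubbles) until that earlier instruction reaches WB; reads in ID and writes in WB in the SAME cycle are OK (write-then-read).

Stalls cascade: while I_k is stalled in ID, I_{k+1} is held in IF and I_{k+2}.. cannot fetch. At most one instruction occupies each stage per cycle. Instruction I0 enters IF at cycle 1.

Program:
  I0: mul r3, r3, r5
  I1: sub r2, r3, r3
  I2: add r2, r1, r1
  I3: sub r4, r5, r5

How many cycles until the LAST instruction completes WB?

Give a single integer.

I0 mul r3 <- r3,r5: IF@1 ID@2 stall=0 (-) EX@3 MEM@4 WB@5
I1 sub r2 <- r3,r3: IF@2 ID@3 stall=2 (RAW on I0.r3 (WB@5)) EX@6 MEM@7 WB@8
I2 add r2 <- r1,r1: IF@3 ID@6 stall=0 (-) EX@7 MEM@8 WB@9
I3 sub r4 <- r5,r5: IF@6 ID@7 stall=0 (-) EX@8 MEM@9 WB@10

Answer: 10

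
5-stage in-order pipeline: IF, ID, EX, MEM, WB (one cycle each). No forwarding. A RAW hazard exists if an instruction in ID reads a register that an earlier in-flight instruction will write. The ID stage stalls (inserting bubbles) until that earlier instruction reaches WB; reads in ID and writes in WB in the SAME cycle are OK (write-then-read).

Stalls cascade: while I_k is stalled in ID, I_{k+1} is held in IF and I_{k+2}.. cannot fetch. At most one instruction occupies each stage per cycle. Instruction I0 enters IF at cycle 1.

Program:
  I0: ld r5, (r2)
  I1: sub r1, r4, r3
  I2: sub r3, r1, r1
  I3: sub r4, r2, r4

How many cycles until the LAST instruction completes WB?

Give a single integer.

Answer: 10

Derivation:
I0 ld r5 <- r2: IF@1 ID@2 stall=0 (-) EX@3 MEM@4 WB@5
I1 sub r1 <- r4,r3: IF@2 ID@3 stall=0 (-) EX@4 MEM@5 WB@6
I2 sub r3 <- r1,r1: IF@3 ID@4 stall=2 (RAW on I1.r1 (WB@6)) EX@7 MEM@8 WB@9
I3 sub r4 <- r2,r4: IF@4 ID@7 stall=0 (-) EX@8 MEM@9 WB@10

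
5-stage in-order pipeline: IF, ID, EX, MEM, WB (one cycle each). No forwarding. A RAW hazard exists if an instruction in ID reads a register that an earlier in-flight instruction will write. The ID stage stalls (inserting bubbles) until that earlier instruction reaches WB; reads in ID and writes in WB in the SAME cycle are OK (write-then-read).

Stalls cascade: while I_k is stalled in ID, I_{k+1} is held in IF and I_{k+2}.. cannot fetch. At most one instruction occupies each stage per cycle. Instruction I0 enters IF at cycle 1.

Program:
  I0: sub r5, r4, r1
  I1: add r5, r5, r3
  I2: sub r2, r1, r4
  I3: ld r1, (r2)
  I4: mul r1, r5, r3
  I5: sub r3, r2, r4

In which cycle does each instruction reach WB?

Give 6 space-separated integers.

I0 sub r5 <- r4,r1: IF@1 ID@2 stall=0 (-) EX@3 MEM@4 WB@5
I1 add r5 <- r5,r3: IF@2 ID@3 stall=2 (RAW on I0.r5 (WB@5)) EX@6 MEM@7 WB@8
I2 sub r2 <- r1,r4: IF@3 ID@6 stall=0 (-) EX@7 MEM@8 WB@9
I3 ld r1 <- r2: IF@6 ID@7 stall=2 (RAW on I2.r2 (WB@9)) EX@10 MEM@11 WB@12
I4 mul r1 <- r5,r3: IF@7 ID@10 stall=0 (-) EX@11 MEM@12 WB@13
I5 sub r3 <- r2,r4: IF@10 ID@11 stall=0 (-) EX@12 MEM@13 WB@14

Answer: 5 8 9 12 13 14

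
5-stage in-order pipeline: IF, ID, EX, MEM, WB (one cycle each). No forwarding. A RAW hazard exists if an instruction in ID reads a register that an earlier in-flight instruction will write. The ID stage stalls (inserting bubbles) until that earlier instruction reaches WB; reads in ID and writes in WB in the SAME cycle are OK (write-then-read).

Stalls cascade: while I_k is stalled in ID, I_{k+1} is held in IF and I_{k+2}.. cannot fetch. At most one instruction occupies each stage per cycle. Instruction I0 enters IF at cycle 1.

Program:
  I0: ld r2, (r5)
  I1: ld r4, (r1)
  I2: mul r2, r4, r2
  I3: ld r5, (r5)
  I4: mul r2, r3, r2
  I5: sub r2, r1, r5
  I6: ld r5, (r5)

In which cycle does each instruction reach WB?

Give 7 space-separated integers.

Answer: 5 6 9 10 12 13 14

Derivation:
I0 ld r2 <- r5: IF@1 ID@2 stall=0 (-) EX@3 MEM@4 WB@5
I1 ld r4 <- r1: IF@2 ID@3 stall=0 (-) EX@4 MEM@5 WB@6
I2 mul r2 <- r4,r2: IF@3 ID@4 stall=2 (RAW on I1.r4 (WB@6)) EX@7 MEM@8 WB@9
I3 ld r5 <- r5: IF@4 ID@7 stall=0 (-) EX@8 MEM@9 WB@10
I4 mul r2 <- r3,r2: IF@7 ID@8 stall=1 (RAW on I2.r2 (WB@9)) EX@10 MEM@11 WB@12
I5 sub r2 <- r1,r5: IF@8 ID@10 stall=0 (-) EX@11 MEM@12 WB@13
I6 ld r5 <- r5: IF@10 ID@11 stall=0 (-) EX@12 MEM@13 WB@14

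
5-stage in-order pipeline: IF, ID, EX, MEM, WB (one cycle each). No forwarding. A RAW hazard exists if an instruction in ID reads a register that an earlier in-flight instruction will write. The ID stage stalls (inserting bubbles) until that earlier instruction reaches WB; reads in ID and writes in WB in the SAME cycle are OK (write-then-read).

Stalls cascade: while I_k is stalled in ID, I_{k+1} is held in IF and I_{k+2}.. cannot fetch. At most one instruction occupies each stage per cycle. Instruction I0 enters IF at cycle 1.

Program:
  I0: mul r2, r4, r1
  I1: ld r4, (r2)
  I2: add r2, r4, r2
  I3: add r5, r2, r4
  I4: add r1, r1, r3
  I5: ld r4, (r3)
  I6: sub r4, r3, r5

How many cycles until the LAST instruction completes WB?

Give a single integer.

Answer: 17

Derivation:
I0 mul r2 <- r4,r1: IF@1 ID@2 stall=0 (-) EX@3 MEM@4 WB@5
I1 ld r4 <- r2: IF@2 ID@3 stall=2 (RAW on I0.r2 (WB@5)) EX@6 MEM@7 WB@8
I2 add r2 <- r4,r2: IF@3 ID@6 stall=2 (RAW on I1.r4 (WB@8)) EX@9 MEM@10 WB@11
I3 add r5 <- r2,r4: IF@6 ID@9 stall=2 (RAW on I2.r2 (WB@11)) EX@12 MEM@13 WB@14
I4 add r1 <- r1,r3: IF@9 ID@12 stall=0 (-) EX@13 MEM@14 WB@15
I5 ld r4 <- r3: IF@12 ID@13 stall=0 (-) EX@14 MEM@15 WB@16
I6 sub r4 <- r3,r5: IF@13 ID@14 stall=0 (-) EX@15 MEM@16 WB@17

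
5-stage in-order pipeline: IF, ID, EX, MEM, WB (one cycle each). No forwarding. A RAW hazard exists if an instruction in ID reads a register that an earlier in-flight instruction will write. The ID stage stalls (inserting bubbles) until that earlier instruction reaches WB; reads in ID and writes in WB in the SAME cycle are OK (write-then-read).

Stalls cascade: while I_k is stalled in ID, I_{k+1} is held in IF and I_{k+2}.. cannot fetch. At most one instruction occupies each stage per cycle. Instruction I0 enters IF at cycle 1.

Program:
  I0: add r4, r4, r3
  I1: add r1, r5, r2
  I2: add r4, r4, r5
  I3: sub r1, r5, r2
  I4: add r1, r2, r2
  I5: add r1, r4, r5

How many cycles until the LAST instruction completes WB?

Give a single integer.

Answer: 11

Derivation:
I0 add r4 <- r4,r3: IF@1 ID@2 stall=0 (-) EX@3 MEM@4 WB@5
I1 add r1 <- r5,r2: IF@2 ID@3 stall=0 (-) EX@4 MEM@5 WB@6
I2 add r4 <- r4,r5: IF@3 ID@4 stall=1 (RAW on I0.r4 (WB@5)) EX@6 MEM@7 WB@8
I3 sub r1 <- r5,r2: IF@4 ID@6 stall=0 (-) EX@7 MEM@8 WB@9
I4 add r1 <- r2,r2: IF@6 ID@7 stall=0 (-) EX@8 MEM@9 WB@10
I5 add r1 <- r4,r5: IF@7 ID@8 stall=0 (-) EX@9 MEM@10 WB@11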